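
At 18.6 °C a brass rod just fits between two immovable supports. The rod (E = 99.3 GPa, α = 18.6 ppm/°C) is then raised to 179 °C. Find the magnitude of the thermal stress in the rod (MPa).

ΔT = 160.4 K. Constrained thermal stress σ = E·α·ΔT = 99.30×10³ MPa × 18.6×10⁻⁶ × 160.4 = 296 MPa (compressive).

296 MPa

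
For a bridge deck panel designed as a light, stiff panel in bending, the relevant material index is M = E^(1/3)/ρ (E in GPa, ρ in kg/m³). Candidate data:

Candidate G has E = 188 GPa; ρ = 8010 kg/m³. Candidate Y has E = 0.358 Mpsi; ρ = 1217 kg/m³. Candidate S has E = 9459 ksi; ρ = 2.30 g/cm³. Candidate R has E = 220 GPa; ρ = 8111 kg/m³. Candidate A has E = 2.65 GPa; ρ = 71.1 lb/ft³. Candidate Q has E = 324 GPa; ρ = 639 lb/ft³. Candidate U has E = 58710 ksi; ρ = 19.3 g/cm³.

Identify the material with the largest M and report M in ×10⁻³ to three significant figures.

After converting to SI:
  candidate G: E = 188.0 GPa, ρ = 8010 kg/m³
  candidate Y: E = 2.468 GPa, ρ = 1217 kg/m³
  candidate S: E = 65.22 GPa, ρ = 2300 kg/m³
  candidate R: E = 220.0 GPa, ρ = 8111 kg/m³
  candidate A: E = 2.650 GPa, ρ = 1139 kg/m³
  candidate Q: E = 324.0 GPa, ρ = 10240 kg/m³
  candidate U: E = 404.8 GPa, ρ = 19300 kg/m³
  candidate S: M = 1.75×10⁻³
  candidate A: M = 1.22×10⁻³
  candidate Y: M = 1.11×10⁻³
  candidate R: M = 0.744×10⁻³
  candidate G: M = 0.715×10⁻³
  candidate Q: M = 0.671×10⁻³
  candidate U: M = 0.383×10⁻³
Candidate S has the largest M.

candidate S, M = 1.75×10⁻³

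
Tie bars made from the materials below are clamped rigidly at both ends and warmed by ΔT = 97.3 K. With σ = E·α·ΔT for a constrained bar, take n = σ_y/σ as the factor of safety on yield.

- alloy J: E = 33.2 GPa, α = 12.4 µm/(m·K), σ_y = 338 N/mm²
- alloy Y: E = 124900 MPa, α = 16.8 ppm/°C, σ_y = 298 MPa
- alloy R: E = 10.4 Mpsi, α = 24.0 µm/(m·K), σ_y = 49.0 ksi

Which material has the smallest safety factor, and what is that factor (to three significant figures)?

alloy Y, n = 1.46

Per material, after unit conversion:
  alloy J: E = 33.20, α = 12.4, σ_y = 338.0 → σ = 40.1 MPa, n = 8.44
  alloy Y: E = 124.9, α = 16.8, σ_y = 298.0 → σ = 204 MPa, n = 1.46
  alloy R: E = 71.71, α = 24.0, σ_y = 337.8 → σ = 167 MPa, n = 2.02
Alloy Y has the lowest safety factor, n = 1.46.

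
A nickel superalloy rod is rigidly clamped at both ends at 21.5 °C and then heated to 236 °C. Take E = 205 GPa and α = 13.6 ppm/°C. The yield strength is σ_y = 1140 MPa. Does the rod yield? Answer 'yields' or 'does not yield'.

ΔT = 214.5 K. Constrained thermal stress σ = E·α·ΔT = 205.0×10³ MPa × 13.6×10⁻⁶ × 214.5 = 598 MPa (compressive).
Compare to σ_y = 1140 MPa: σ < σ_y, so it does not yield.

does not yield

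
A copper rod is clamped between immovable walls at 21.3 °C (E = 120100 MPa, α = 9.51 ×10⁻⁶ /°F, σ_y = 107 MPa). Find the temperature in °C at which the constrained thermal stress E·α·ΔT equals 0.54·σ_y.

49.4 °C

E = 120100 MPa = 120.1 GPa.
α = 9.51×10⁻⁶/°F × 9/5 = 17.1×10⁻⁶/K.
E·α·ΔT = 57.78 MPa ⇒ ΔT = 57.78 / (120.1×10³ × 17.1×10⁻⁶) = 28.10 K.
T = 21.3 + 28.10 = 49.40 °C.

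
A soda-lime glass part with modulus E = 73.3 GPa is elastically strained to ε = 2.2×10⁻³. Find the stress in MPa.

161 MPa

σ = E·ε = 73300 MPa × 2.2×10⁻³ = 161 MPa.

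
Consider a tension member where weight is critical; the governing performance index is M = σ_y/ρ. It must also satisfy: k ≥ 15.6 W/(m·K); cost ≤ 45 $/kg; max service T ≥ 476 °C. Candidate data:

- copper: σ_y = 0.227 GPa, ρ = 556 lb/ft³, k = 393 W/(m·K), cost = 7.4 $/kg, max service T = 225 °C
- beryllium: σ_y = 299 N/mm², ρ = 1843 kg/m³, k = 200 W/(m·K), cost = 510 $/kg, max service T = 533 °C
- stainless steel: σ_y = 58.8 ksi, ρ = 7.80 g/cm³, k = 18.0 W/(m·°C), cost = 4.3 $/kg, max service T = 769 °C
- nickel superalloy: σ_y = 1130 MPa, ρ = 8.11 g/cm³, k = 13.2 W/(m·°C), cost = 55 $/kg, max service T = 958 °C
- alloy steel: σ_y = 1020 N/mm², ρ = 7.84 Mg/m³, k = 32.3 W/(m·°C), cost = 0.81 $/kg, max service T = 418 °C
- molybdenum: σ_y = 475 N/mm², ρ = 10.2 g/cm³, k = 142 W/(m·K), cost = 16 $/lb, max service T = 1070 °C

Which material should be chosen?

Screen on constraints: k ≥ 15.6 W/(m·K); cost ≤ 45 $/kg; max service T ≥ 476 °C. Survivors: stainless steel, molybdenum.
Convert each candidate to consistent units, then evaluate M:
  stainless steel: σ_y = 405.4 MPa, ρ = 7800 kg/m³
  molybdenum: σ_y = 475.0 MPa, ρ = 10200 kg/m³
  stainless steel: M = 52.0 kN·m/kg
  molybdenum: M = 46.6 kN·m/kg
Highest index: stainless steel.

stainless steel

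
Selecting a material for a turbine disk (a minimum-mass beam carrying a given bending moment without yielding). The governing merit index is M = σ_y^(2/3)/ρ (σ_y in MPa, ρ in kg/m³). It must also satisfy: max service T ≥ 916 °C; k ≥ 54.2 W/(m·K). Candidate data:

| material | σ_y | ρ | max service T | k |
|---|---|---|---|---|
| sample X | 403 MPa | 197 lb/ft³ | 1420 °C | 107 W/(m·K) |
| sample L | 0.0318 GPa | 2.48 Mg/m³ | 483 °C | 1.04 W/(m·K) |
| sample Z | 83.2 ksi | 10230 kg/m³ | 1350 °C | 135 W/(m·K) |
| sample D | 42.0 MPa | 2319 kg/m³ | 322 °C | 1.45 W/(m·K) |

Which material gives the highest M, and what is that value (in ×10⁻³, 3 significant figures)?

sample X, M = 17.3×10⁻³

Screen on constraints: max service T ≥ 916 °C; k ≥ 54.2 W/(m·K). Survivors: sample X, sample Z.
In SI units:
  sample X: σ_y = 403.0 MPa, ρ = 3156 kg/m³
  sample Z: σ_y = 573.6 MPa, ρ = 10230 kg/m³
  sample X: M = 17.3×10⁻³
  sample Z: M = 6.75×10⁻³
The maximum is for sample X.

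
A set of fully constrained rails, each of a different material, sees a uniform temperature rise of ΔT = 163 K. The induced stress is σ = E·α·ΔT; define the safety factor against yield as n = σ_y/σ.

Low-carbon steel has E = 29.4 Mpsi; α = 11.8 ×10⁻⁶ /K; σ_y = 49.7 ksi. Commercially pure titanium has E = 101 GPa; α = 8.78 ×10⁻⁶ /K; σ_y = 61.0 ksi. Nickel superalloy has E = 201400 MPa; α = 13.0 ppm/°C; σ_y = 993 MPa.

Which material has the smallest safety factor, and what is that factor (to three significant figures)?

low-carbon steel, n = 0.879

Converting E to GPa, α to ×10⁻⁶/K, σ_y to MPa, then σ and n for each:
  low-carbon steel: E = 202.7, α = 11.8, σ_y = 342.7 → σ = 390 MPa, n = 0.879
  commercially pure titanium: E = 101.0, α = 8.78, σ_y = 420.6 → σ = 145 MPa, n = 2.91
  nickel superalloy: E = 201.4, α = 13.0, σ_y = 993.0 → σ = 427 MPa, n = 2.33
Low-carbon steel has the lowest safety factor, n = 0.879.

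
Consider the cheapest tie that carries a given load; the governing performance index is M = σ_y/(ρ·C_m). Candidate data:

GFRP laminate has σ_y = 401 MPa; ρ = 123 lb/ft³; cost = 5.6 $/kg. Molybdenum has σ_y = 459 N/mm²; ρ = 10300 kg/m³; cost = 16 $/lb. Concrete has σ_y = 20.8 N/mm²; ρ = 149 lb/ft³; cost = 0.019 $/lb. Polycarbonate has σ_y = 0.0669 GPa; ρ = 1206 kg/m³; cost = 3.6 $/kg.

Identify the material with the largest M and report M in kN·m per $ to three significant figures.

concrete, M = 208 kN·m per $

Convert each candidate to consistent units, then evaluate M:
  GFRP laminate: σ_y = 401.0 MPa, ρ = 1970 kg/m³, cost = 5.600 $/kg
  molybdenum: σ_y = 459.0 MPa, ρ = 10300 kg/m³, cost = 35.27 $/kg
  concrete: σ_y = 20.80 MPa, ρ = 2387 kg/m³, cost = 0.04189 $/kg
  polycarbonate: σ_y = 66.90 MPa, ρ = 1206 kg/m³, cost = 3.600 $/kg
  concrete: M = 208 kN·m per $
  GFRP laminate: M = 36.3 kN·m per $
  polycarbonate: M = 15.4 kN·m per $
  molybdenum: M = 1.26 kN·m per $
Highest index: concrete.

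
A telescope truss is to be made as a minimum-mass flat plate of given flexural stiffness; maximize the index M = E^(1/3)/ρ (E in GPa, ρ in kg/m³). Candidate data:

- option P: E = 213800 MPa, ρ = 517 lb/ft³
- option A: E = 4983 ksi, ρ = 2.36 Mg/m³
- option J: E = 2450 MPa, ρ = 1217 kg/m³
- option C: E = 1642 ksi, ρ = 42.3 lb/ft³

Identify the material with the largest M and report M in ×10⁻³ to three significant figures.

option C, M = 3.31×10⁻³

After converting to SI:
  option P: E = 213.8 GPa, ρ = 8282 kg/m³
  option A: E = 34.36 GPa, ρ = 2360 kg/m³
  option J: E = 2.450 GPa, ρ = 1217 kg/m³
  option C: E = 11.32 GPa, ρ = 677.6 kg/m³
  option C: M = 3.31×10⁻³
  option A: M = 1.38×10⁻³
  option J: M = 1.11×10⁻³
  option P: M = 0.722×10⁻³
Highest index: option C.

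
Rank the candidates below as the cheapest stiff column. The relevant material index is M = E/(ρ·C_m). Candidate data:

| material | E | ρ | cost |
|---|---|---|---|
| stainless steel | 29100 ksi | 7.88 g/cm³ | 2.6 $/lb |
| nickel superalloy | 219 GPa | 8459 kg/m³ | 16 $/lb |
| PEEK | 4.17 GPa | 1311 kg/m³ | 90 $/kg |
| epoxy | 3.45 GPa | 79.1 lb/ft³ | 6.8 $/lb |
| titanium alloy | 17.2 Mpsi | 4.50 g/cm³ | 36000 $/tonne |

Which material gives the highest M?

Normalizing units and computing the index:
  stainless steel: E = 200.6 GPa, ρ = 7880 kg/m³, cost = 5.732 $/kg
  nickel superalloy: E = 219.0 GPa, ρ = 8459 kg/m³, cost = 35.27 $/kg
  PEEK: E = 4.170 GPa, ρ = 1311 kg/m³, cost = 90.00 $/kg
  epoxy: E = 3.450 GPa, ρ = 1267 kg/m³, cost = 14.99 $/kg
  titanium alloy: E = 118.6 GPa, ρ = 4500 kg/m³, cost = 36.00 $/kg
  stainless steel: M = 4.44 MN·m per $
  nickel superalloy: M = 0.734 MN·m per $
  titanium alloy: M = 0.732 MN·m per $
  epoxy: M = 0.182 MN·m per $
  PEEK: M = 0.0353 MN·m per $
Stainless steel has the largest M.

stainless steel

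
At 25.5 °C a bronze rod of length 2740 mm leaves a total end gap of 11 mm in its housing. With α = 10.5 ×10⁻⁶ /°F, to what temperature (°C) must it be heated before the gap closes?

α = 10.5×10⁻⁶/°F × 9/5 = 18.9×10⁻⁶/K.
α·L₀·ΔT = 11.0 mm ⇒ ΔT = 11.0 / (18.9×10⁻⁶ × 2740.0) = 212.4 K.
T = 25.5 + 212.4 = 237.9 °C.

238 °C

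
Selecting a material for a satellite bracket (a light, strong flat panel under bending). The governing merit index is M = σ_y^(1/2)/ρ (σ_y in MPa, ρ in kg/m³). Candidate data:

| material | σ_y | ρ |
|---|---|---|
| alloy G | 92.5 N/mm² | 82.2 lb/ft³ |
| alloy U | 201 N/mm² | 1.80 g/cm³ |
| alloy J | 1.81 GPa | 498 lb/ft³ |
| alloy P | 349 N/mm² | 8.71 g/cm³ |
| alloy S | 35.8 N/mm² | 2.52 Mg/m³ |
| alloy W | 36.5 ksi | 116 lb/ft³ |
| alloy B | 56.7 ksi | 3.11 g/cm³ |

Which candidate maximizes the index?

Convert each candidate to consistent units, then evaluate M:
  alloy G: σ_y = 92.50 MPa, ρ = 1317 kg/m³
  alloy U: σ_y = 201.0 MPa, ρ = 1800 kg/m³
  alloy J: σ_y = 1810 MPa, ρ = 7977 kg/m³
  alloy P: σ_y = 349.0 MPa, ρ = 8710 kg/m³
  alloy S: σ_y = 35.80 MPa, ρ = 2520 kg/m³
  alloy W: σ_y = 251.7 MPa, ρ = 1858 kg/m³
  alloy B: σ_y = 390.9 MPa, ρ = 3110 kg/m³
  alloy W: M = 8.54×10⁻³
  alloy U: M = 7.88×10⁻³
  alloy G: M = 7.30×10⁻³
  alloy B: M = 6.36×10⁻³
  alloy J: M = 5.33×10⁻³
  alloy S: M = 2.37×10⁻³
  alloy P: M = 2.14×10⁻³
Alloy W ranks first.

alloy W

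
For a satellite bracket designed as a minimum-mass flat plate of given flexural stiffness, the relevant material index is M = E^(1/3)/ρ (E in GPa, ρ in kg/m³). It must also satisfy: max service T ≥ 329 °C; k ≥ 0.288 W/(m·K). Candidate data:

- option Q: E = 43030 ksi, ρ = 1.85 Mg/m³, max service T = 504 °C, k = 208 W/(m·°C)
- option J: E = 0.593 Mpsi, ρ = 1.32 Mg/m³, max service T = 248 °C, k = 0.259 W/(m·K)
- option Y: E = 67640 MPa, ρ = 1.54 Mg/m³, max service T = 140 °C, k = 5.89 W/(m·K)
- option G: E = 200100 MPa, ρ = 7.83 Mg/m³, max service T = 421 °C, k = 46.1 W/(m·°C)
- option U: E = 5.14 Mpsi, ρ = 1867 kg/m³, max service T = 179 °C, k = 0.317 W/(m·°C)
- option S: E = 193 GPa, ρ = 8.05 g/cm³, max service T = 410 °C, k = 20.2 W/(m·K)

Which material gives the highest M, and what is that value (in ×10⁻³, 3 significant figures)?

Screen on constraints: max service T ≥ 329 °C; k ≥ 0.288 W/(m·K). Survivors: option Q, option G, option S.
Normalizing units and computing the index:
  option Q: E = 296.7 GPa, ρ = 1850 kg/m³
  option G: E = 200.1 GPa, ρ = 7830 kg/m³
  option S: E = 193.0 GPa, ρ = 8050 kg/m³
  option Q: M = 3.61×10⁻³
  option G: M = 0.747×10⁻³
  option S: M = 0.718×10⁻³
Option Q has the largest M.

option Q, M = 3.61×10⁻³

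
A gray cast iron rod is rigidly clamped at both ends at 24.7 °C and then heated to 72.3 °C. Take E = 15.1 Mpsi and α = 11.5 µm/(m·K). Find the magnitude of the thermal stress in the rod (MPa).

E = 15.1 Mpsi = 104.1 GPa.
ΔT = 47.60 K. Constrained thermal stress σ = E·α·ΔT = 104.1×10³ MPa × 11.5×10⁻⁶ × 47.60 = 57.0 MPa (compressive).

57.0 MPa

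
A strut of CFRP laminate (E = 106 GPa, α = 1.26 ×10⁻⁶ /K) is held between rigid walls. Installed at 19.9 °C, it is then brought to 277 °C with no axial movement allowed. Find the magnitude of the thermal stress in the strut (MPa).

34.3 MPa

ΔT = 257.1 K. Constrained thermal stress σ = E·α·ΔT = 106.0×10³ MPa × 1.26×10⁻⁶ × 257.1 = 34.3 MPa (compressive).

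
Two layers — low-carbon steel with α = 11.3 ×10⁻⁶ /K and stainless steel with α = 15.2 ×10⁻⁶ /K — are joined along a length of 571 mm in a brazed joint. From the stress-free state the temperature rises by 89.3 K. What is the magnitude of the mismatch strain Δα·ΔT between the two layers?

3.48×10⁻⁴

Δα = |11.3 − 15.2|×10⁻⁶/K = 3.90×10⁻⁶/K.
Mismatch strain = Δα·ΔT = 3.90×10⁻⁶ × 89.3 = 3.48×10⁻⁴.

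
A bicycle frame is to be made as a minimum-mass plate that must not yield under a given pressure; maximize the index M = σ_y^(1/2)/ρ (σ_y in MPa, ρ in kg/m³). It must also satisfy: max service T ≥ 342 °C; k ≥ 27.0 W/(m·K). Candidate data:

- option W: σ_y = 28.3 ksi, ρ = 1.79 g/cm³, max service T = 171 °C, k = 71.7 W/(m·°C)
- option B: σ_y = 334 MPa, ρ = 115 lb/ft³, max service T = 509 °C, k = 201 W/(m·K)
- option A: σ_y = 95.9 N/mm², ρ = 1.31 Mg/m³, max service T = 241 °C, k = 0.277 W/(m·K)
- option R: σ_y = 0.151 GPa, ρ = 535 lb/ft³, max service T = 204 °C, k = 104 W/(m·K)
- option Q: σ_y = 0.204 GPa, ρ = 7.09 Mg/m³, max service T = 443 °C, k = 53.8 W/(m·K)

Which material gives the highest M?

option B

Screen on constraints: max service T ≥ 342 °C; k ≥ 27.0 W/(m·K). Survivors: option B, option Q.
After converting to SI:
  option B: σ_y = 334.0 MPa, ρ = 1842 kg/m³
  option Q: σ_y = 204.0 MPa, ρ = 7090 kg/m³
  option B: M = 9.92×10⁻³
  option Q: M = 2.01×10⁻³
Option B ranks first.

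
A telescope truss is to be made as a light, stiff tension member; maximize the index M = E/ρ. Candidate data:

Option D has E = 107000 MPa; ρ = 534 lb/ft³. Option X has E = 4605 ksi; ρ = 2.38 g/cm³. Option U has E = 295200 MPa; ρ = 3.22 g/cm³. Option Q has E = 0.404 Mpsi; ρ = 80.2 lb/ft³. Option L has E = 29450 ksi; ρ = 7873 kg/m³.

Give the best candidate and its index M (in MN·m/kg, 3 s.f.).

Convert each candidate to consistent units, then evaluate M:
  option D: E = 107.0 GPa, ρ = 8554 kg/m³
  option X: E = 31.75 GPa, ρ = 2380 kg/m³
  option U: E = 295.2 GPa, ρ = 3220 kg/m³
  option Q: E = 2.785 GPa, ρ = 1285 kg/m³
  option L: E = 203.1 GPa, ρ = 7873 kg/m³
  option U: M = 91.7 MN·m/kg
  option L: M = 25.8 MN·m/kg
  option X: M = 13.3 MN·m/kg
  option D: M = 12.5 MN·m/kg
  option Q: M = 2.17 MN·m/kg
Option U has the largest M.

option U, M = 91.7 MN·m/kg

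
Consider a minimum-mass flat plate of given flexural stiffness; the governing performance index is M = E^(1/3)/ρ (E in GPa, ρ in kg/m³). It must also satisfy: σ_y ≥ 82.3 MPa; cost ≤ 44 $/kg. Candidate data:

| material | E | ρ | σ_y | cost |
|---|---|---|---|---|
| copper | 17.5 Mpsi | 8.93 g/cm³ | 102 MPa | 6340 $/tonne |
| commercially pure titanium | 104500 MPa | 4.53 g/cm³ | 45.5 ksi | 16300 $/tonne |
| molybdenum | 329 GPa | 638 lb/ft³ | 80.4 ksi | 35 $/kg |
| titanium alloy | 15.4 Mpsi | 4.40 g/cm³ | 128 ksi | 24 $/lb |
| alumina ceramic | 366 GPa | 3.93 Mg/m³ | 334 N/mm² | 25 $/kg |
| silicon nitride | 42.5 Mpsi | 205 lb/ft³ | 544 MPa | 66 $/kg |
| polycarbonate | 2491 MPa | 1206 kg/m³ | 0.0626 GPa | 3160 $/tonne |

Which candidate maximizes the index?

Screen on constraints: σ_y ≥ 82.3 MPa; cost ≤ 44 $/kg. Survivors: copper, commercially pure titanium, molybdenum, alumina ceramic.
In SI units:
  copper: E = 120.7 GPa, ρ = 8930 kg/m³
  commercially pure titanium: E = 104.5 GPa, ρ = 4530 kg/m³
  molybdenum: E = 329.0 GPa, ρ = 10220 kg/m³
  alumina ceramic: E = 366.0 GPa, ρ = 3930 kg/m³
  alumina ceramic: M = 1.82×10⁻³
  commercially pure titanium: M = 1.04×10⁻³
  molybdenum: M = 0.675×10⁻³
  copper: M = 0.553×10⁻³
Alumina ceramic ranks first.

alumina ceramic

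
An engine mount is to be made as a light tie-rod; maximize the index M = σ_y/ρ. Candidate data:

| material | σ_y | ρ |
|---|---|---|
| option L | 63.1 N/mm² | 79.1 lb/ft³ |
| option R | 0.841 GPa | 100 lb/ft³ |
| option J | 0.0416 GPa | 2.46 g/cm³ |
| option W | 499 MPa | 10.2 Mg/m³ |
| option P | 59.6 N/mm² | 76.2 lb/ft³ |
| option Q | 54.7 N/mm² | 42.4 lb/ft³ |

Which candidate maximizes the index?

After converting to SI:
  option L: σ_y = 63.10 MPa, ρ = 1267 kg/m³
  option R: σ_y = 841.0 MPa, ρ = 1602 kg/m³
  option J: σ_y = 41.60 MPa, ρ = 2460 kg/m³
  option W: σ_y = 499.0 MPa, ρ = 10200 kg/m³
  option P: σ_y = 59.60 MPa, ρ = 1221 kg/m³
  option Q: σ_y = 54.70 MPa, ρ = 679.2 kg/m³
  option R: M = 525 kN·m/kg
  option Q: M = 80.5 kN·m/kg
  option L: M = 49.8 kN·m/kg
  option W: M = 48.9 kN·m/kg
  option P: M = 48.8 kN·m/kg
  option J: M = 16.9 kN·m/kg
Option R has the largest M.

option R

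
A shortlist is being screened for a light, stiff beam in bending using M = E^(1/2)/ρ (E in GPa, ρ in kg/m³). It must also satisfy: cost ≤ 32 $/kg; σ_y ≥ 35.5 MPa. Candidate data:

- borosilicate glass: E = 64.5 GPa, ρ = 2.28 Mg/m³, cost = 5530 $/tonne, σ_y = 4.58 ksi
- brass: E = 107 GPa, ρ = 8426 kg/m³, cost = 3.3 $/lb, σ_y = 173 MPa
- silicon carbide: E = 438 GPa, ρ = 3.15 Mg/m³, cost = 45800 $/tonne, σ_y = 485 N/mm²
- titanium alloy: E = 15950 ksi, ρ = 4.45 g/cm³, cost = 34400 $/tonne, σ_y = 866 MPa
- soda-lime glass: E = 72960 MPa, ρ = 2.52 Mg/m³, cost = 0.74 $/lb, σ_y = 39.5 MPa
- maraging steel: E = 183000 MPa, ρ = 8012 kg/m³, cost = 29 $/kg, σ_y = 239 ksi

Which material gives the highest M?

Screen on constraints: cost ≤ 32 $/kg; σ_y ≥ 35.5 MPa. Survivors: brass, soda-lime glass, maraging steel.
Convert each candidate to consistent units, then evaluate M:
  brass: E = 107.0 GPa, ρ = 8426 kg/m³
  soda-lime glass: E = 72.96 GPa, ρ = 2520 kg/m³
  maraging steel: E = 183.0 GPa, ρ = 8012 kg/m³
  soda-lime glass: M = 3.39×10⁻³
  maraging steel: M = 1.69×10⁻³
  brass: M = 1.23×10⁻³
Highest index: soda-lime glass.

soda-lime glass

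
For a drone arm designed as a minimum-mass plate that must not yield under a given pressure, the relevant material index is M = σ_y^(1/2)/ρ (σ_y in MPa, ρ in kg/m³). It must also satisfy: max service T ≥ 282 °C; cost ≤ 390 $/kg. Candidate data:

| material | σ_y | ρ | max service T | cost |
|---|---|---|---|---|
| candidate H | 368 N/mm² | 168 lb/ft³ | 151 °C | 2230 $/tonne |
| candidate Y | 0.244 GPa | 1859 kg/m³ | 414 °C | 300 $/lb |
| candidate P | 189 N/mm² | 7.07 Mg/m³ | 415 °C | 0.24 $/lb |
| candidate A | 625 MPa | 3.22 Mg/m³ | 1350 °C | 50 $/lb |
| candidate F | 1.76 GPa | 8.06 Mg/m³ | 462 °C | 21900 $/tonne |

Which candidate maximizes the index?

candidate A

Screen on constraints: max service T ≥ 282 °C; cost ≤ 390 $/kg. Survivors: candidate P, candidate A, candidate F.
Normalizing units and computing the index:
  candidate P: σ_y = 189.0 MPa, ρ = 7070 kg/m³
  candidate A: σ_y = 625.0 MPa, ρ = 3220 kg/m³
  candidate F: σ_y = 1760 MPa, ρ = 8060 kg/m³
  candidate A: M = 7.76×10⁻³
  candidate F: M = 5.21×10⁻³
  candidate P: M = 1.94×10⁻³
Candidate A has the largest M.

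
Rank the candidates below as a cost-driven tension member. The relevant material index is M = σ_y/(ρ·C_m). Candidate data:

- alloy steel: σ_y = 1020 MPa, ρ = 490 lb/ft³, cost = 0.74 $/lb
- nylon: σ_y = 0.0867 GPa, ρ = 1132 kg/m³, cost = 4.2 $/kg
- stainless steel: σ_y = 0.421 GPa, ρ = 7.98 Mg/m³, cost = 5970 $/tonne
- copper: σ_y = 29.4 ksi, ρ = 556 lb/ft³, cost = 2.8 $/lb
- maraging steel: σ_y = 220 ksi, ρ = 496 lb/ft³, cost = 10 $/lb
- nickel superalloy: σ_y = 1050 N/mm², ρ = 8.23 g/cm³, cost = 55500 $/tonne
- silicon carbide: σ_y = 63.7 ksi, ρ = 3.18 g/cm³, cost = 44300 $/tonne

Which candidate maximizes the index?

Convert each candidate to consistent units, then evaluate M:
  alloy steel: σ_y = 1020 MPa, ρ = 7849 kg/m³, cost = 1.631 $/kg
  nylon: σ_y = 86.70 MPa, ρ = 1132 kg/m³, cost = 4.200 $/kg
  stainless steel: σ_y = 421.0 MPa, ρ = 7980 kg/m³, cost = 5.970 $/kg
  copper: σ_y = 202.7 MPa, ρ = 8906 kg/m³, cost = 6.173 $/kg
  maraging steel: σ_y = 1517 MPa, ρ = 7945 kg/m³, cost = 22.05 $/kg
  nickel superalloy: σ_y = 1050 MPa, ρ = 8230 kg/m³, cost = 55.50 $/kg
  silicon carbide: σ_y = 439.2 MPa, ρ = 3180 kg/m³, cost = 44.30 $/kg
  alloy steel: M = 79.7 kN·m per $
  nylon: M = 18.2 kN·m per $
  stainless steel: M = 8.84 kN·m per $
  maraging steel: M = 8.66 kN·m per $
  copper: M = 3.69 kN·m per $
  silicon carbide: M = 3.12 kN·m per $
  nickel superalloy: M = 2.30 kN·m per $
Alloy steel ranks first.

alloy steel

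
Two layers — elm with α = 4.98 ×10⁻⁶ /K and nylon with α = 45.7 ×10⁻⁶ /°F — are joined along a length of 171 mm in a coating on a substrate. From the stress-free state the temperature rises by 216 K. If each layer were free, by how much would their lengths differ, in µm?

2850 µm

nylon: α = 45.7×10⁻⁶/°F × 9/5 = 82.3×10⁻⁶/K.
Δα = |4.98 − 82.3|×10⁻⁶/K = 77.3×10⁻⁶/K.
ΔL_mismatch = Δα·L·ΔT = 77.3×10⁻⁶ × 171.0 mm × 216.0 K = 2850 µm.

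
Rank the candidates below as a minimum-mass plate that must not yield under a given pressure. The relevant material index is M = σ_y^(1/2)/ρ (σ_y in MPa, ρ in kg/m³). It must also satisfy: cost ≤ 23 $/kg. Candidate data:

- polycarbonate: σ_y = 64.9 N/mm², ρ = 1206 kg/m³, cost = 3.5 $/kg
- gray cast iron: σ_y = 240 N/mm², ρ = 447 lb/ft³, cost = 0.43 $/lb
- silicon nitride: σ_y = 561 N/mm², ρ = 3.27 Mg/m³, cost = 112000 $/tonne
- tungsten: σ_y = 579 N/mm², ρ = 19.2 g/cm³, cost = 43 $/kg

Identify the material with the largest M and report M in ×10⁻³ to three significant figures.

polycarbonate, M = 6.68×10⁻³

Screen on constraints: cost ≤ 23 $/kg. Survivors: polycarbonate, gray cast iron.
Normalizing units and computing the index:
  polycarbonate: σ_y = 64.90 MPa, ρ = 1206 kg/m³
  gray cast iron: σ_y = 240.0 MPa, ρ = 7160 kg/m³
  polycarbonate: M = 6.68×10⁻³
  gray cast iron: M = 2.16×10⁻³
Polycarbonate ranks first.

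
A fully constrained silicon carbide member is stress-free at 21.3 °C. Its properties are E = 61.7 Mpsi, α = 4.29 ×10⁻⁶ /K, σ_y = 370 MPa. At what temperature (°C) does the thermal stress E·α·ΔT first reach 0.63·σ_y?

149 °C

E = 61.7 Mpsi = 425.4 GPa.
E·α·ΔT = 233.1 MPa ⇒ ΔT = 233.1 / (425.4×10³ × 4.29×10⁻⁶) = 127.7 K.
T = 21.3 + 127.7 = 149.0 °C.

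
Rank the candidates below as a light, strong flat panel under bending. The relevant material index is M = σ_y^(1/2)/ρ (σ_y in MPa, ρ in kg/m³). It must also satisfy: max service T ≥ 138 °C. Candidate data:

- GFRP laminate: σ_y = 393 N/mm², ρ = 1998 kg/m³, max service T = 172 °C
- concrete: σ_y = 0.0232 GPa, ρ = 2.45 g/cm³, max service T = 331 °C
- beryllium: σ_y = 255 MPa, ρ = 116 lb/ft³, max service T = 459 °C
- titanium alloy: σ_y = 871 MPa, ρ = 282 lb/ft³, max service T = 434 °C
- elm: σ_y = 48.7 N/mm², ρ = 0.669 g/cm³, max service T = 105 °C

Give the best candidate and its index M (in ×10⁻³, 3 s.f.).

Screen on constraints: max service T ≥ 138 °C. Survivors: GFRP laminate, concrete, beryllium, titanium alloy.
In SI units:
  GFRP laminate: σ_y = 393.0 MPa, ρ = 1998 kg/m³
  concrete: σ_y = 23.20 MPa, ρ = 2450 kg/m³
  beryllium: σ_y = 255.0 MPa, ρ = 1858 kg/m³
  titanium alloy: σ_y = 871.0 MPa, ρ = 4517 kg/m³
  GFRP laminate: M = 9.92×10⁻³
  beryllium: M = 8.59×10⁻³
  titanium alloy: M = 6.53×10⁻³
  concrete: M = 1.97×10⁻³
The maximum is for GFRP laminate.

GFRP laminate, M = 9.92×10⁻³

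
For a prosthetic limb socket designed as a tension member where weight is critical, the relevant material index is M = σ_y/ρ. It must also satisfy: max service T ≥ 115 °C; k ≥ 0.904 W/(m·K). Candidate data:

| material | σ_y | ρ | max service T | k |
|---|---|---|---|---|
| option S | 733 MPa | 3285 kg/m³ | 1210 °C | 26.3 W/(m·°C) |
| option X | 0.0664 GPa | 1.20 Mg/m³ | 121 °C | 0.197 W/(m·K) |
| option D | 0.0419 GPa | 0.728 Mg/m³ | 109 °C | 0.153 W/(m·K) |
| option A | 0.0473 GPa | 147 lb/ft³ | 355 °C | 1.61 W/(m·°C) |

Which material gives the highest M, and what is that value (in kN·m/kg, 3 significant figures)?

option S, M = 223 kN·m/kg

Screen on constraints: max service T ≥ 115 °C; k ≥ 0.904 W/(m·K). Survivors: option S, option A.
After converting to SI:
  option S: σ_y = 733.0 MPa, ρ = 3285 kg/m³
  option A: σ_y = 47.30 MPa, ρ = 2355 kg/m³
  option S: M = 223 kN·m/kg
  option A: M = 20.1 kN·m/kg
Highest index: option S.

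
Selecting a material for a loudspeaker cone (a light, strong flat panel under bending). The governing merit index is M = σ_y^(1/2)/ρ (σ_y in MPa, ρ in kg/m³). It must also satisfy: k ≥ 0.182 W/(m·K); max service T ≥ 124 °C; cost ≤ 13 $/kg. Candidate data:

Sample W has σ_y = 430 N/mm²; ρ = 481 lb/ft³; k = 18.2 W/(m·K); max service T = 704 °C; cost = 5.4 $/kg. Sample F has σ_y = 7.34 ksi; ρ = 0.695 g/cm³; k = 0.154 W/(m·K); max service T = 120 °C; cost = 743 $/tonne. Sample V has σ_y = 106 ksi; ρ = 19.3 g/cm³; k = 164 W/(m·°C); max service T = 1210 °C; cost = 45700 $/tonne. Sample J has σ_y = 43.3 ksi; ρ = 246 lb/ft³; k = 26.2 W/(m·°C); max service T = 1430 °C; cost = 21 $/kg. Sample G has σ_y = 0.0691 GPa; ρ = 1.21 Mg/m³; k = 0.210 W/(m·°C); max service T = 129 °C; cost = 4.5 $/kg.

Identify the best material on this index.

Screen on constraints: k ≥ 0.182 W/(m·K); max service T ≥ 124 °C; cost ≤ 13 $/kg. Survivors: sample W, sample G.
Convert each candidate to consistent units, then evaluate M:
  sample W: σ_y = 430.0 MPa, ρ = 7705 kg/m³
  sample G: σ_y = 69.10 MPa, ρ = 1210 kg/m³
  sample G: M = 6.87×10⁻³
  sample W: M = 2.69×10⁻³
Highest index: sample G.

sample G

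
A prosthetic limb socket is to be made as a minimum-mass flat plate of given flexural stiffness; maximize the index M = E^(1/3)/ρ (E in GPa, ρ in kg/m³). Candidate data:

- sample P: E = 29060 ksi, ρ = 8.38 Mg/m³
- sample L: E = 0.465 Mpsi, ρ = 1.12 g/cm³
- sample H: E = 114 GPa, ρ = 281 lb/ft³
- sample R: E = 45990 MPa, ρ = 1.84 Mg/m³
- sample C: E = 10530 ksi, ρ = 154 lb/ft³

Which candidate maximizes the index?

sample R

In SI units:
  sample P: E = 200.4 GPa, ρ = 8380 kg/m³
  sample L: E = 3.206 GPa, ρ = 1120 kg/m³
  sample H: E = 114.0 GPa, ρ = 4501 kg/m³
  sample R: E = 45.99 GPa, ρ = 1840 kg/m³
  sample C: E = 72.60 GPa, ρ = 2467 kg/m³
  sample R: M = 1.95×10⁻³
  sample C: M = 1.69×10⁻³
  sample L: M = 1.32×10⁻³
  sample H: M = 1.08×10⁻³
  sample P: M = 0.698×10⁻³
Sample R ranks first.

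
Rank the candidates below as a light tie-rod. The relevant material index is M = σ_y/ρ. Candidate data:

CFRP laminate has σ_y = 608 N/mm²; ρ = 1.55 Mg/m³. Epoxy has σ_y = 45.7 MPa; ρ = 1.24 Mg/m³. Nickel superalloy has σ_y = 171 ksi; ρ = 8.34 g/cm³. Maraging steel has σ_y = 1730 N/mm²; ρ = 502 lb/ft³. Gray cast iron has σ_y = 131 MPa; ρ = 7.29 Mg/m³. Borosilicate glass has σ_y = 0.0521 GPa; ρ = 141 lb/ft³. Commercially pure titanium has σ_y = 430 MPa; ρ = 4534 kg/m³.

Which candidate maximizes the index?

CFRP laminate

Normalizing units and computing the index:
  CFRP laminate: σ_y = 608.0 MPa, ρ = 1550 kg/m³
  epoxy: σ_y = 45.70 MPa, ρ = 1240 kg/m³
  nickel superalloy: σ_y = 1179 MPa, ρ = 8340 kg/m³
  maraging steel: σ_y = 1730 MPa, ρ = 8041 kg/m³
  gray cast iron: σ_y = 131.0 MPa, ρ = 7290 kg/m³
  borosilicate glass: σ_y = 52.10 MPa, ρ = 2259 kg/m³
  commercially pure titanium: σ_y = 430.0 MPa, ρ = 4534 kg/m³
  CFRP laminate: M = 392 kN·m/kg
  maraging steel: M = 215 kN·m/kg
  nickel superalloy: M = 141 kN·m/kg
  commercially pure titanium: M = 94.8 kN·m/kg
  epoxy: M = 36.9 kN·m/kg
  borosilicate glass: M = 23.1 kN·m/kg
  gray cast iron: M = 18.0 kN·m/kg
CFRP laminate has the largest M.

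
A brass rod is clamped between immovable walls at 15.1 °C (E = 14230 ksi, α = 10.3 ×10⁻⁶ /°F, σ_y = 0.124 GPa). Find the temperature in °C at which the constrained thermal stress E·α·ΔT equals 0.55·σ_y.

E = 14230 ksi = 98.11 GPa.
α = 10.3×10⁻⁶/°F × 9/5 = 18.5×10⁻⁶/K.
σ_y = 0.124 GPa = 124.0 MPa.
E·α·ΔT = 68.20 MPa ⇒ ΔT = 68.20 / (98.11×10³ × 18.5×10⁻⁶) = 37.49 K.
T = 15.1 + 37.49 = 52.59 °C.

52.6 °C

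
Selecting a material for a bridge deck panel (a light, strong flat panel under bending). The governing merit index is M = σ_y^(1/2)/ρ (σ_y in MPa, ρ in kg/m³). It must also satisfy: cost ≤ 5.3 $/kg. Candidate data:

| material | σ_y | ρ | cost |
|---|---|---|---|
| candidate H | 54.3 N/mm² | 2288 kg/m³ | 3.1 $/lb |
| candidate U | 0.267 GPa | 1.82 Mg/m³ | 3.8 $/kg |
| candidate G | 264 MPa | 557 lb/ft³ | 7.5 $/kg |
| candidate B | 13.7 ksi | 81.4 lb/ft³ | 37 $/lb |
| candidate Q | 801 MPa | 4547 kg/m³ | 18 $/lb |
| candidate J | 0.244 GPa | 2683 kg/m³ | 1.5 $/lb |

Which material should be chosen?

candidate U

Screen on constraints: cost ≤ 5.3 $/kg. Survivors: candidate U, candidate J.
In SI units:
  candidate U: σ_y = 267.0 MPa, ρ = 1820 kg/m³
  candidate J: σ_y = 244.0 MPa, ρ = 2683 kg/m³
  candidate U: M = 8.98×10⁻³
  candidate J: M = 5.82×10⁻³
The maximum is for candidate U.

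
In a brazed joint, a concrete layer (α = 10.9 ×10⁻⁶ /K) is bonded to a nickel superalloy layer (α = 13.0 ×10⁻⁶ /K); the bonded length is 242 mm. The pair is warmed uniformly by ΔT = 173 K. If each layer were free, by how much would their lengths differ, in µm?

87.9 µm

Δα = |10.9 − 13.0|×10⁻⁶/K = 2.10×10⁻⁶/K.
ΔL_mismatch = Δα·L·ΔT = 2.10×10⁻⁶ × 242.0 mm × 173.0 K = 87.9 µm.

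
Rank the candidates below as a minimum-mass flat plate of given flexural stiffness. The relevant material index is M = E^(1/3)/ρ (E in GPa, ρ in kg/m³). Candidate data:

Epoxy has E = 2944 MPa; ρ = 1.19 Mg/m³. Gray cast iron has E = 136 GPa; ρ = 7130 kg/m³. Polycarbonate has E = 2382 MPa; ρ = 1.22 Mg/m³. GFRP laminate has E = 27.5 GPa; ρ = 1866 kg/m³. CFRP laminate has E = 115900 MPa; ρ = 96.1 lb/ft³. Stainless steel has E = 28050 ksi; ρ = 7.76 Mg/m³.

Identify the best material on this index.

In SI units:
  epoxy: E = 2.944 GPa, ρ = 1190 kg/m³
  gray cast iron: E = 136.0 GPa, ρ = 7130 kg/m³
  polycarbonate: E = 2.382 GPa, ρ = 1220 kg/m³
  GFRP laminate: E = 27.50 GPa, ρ = 1866 kg/m³
  CFRP laminate: E = 115.9 GPa, ρ = 1539 kg/m³
  stainless steel: E = 193.4 GPa, ρ = 7760 kg/m³
  CFRP laminate: M = 3.17×10⁻³
  GFRP laminate: M = 1.62×10⁻³
  epoxy: M = 1.20×10⁻³
  polycarbonate: M = 1.09×10⁻³
  stainless steel: M = 0.745×10⁻³
  gray cast iron: M = 0.721×10⁻³
CFRP laminate ranks first.

CFRP laminate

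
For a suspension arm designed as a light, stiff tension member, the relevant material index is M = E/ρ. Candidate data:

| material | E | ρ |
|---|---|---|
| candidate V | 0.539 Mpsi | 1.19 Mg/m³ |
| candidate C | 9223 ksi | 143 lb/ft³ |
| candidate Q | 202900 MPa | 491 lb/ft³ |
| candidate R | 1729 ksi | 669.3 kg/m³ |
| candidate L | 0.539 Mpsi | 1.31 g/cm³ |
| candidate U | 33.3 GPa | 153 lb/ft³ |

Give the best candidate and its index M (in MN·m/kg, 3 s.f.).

candidate C, M = 27.8 MN·m/kg

In SI units:
  candidate V: E = 3.716 GPa, ρ = 1190 kg/m³
  candidate C: E = 63.59 GPa, ρ = 2291 kg/m³
  candidate Q: E = 202.9 GPa, ρ = 7865 kg/m³
  candidate R: E = 11.92 GPa, ρ = 669.3 kg/m³
  candidate L: E = 3.716 GPa, ρ = 1310 kg/m³
  candidate U: E = 33.30 GPa, ρ = 2451 kg/m³
  candidate C: M = 27.8 MN·m/kg
  candidate Q: M = 25.8 MN·m/kg
  candidate R: M = 17.8 MN·m/kg
  candidate U: M = 13.6 MN·m/kg
  candidate V: M = 3.12 MN·m/kg
  candidate L: M = 2.84 MN·m/kg
The maximum is for candidate C.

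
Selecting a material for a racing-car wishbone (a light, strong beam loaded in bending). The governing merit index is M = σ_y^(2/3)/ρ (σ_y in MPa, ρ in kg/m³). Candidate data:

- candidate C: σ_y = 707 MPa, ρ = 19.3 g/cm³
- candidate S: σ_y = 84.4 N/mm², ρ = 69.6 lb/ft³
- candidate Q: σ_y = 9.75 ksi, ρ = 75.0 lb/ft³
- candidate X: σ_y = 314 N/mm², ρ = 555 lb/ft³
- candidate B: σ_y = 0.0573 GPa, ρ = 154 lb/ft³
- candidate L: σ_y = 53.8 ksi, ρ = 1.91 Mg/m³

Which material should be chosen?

candidate L

Convert each candidate to consistent units, then evaluate M:
  candidate C: σ_y = 707.0 MPa, ρ = 19300 kg/m³
  candidate S: σ_y = 84.40 MPa, ρ = 1115 kg/m³
  candidate Q: σ_y = 67.22 MPa, ρ = 1201 kg/m³
  candidate X: σ_y = 314.0 MPa, ρ = 8890 kg/m³
  candidate B: σ_y = 57.30 MPa, ρ = 2467 kg/m³
  candidate L: σ_y = 370.9 MPa, ρ = 1910 kg/m³
  candidate L: M = 27.0×10⁻³
  candidate S: M = 17.3×10⁻³
  candidate Q: M = 13.8×10⁻³
  candidate B: M = 6.03×10⁻³
  candidate X: M = 5.20×10⁻³
  candidate C: M = 4.11×10⁻³
Candidate L has the largest M.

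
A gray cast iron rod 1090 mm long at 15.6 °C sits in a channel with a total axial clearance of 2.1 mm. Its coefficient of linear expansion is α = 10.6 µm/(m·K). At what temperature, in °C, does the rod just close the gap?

197 °C

α·L₀·ΔT = 2.1 mm ⇒ ΔT = 2.1 / (10.6×10⁻⁶ × 1090.0) = 181.8 K.
T = 15.6 + 181.8 = 197.4 °C.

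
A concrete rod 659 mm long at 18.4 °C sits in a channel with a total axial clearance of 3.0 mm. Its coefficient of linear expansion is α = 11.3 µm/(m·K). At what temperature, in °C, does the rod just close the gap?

α·L₀·ΔT = 3.0 mm ⇒ ΔT = 3.0 / (11.3×10⁻⁶ × 659.0) = 402.9 K.
T = 18.4 + 402.9 = 421.3 °C.

421 °C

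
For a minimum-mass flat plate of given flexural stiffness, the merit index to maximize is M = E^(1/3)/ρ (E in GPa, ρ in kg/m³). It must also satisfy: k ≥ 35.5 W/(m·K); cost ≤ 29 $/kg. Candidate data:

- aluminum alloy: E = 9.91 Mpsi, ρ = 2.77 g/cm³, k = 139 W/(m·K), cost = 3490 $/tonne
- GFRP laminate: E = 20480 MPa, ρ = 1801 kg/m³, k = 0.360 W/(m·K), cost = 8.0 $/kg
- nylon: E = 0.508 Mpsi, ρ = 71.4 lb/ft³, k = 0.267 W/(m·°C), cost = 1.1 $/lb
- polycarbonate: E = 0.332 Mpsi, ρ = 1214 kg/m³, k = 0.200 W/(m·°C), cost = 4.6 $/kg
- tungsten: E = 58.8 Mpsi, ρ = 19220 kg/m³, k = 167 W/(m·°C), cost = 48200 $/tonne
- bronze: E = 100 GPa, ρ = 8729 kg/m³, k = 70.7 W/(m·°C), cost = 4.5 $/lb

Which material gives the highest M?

aluminum alloy

Screen on constraints: k ≥ 35.5 W/(m·K); cost ≤ 29 $/kg. Survivors: aluminum alloy, bronze.
Putting every candidate on a common basis:
  aluminum alloy: E = 68.33 GPa, ρ = 2770 kg/m³
  bronze: E = 100.0 GPa, ρ = 8729 kg/m³
  aluminum alloy: M = 1.48×10⁻³
  bronze: M = 0.532×10⁻³
The maximum is for aluminum alloy.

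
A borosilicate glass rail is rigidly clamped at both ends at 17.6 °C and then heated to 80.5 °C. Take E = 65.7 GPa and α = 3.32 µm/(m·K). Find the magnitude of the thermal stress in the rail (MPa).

13.7 MPa

ΔT = 62.90 K. Constrained thermal stress σ = E·α·ΔT = 65.70×10³ MPa × 3.32×10⁻⁶ × 62.90 = 13.7 MPa (compressive).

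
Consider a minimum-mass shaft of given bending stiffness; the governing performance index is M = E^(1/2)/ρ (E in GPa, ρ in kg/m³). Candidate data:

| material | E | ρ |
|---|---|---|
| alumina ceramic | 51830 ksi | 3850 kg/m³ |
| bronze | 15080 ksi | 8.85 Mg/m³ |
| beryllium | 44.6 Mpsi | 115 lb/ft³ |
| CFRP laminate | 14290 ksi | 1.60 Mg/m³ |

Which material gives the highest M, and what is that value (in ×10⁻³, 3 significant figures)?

Convert each candidate to consistent units, then evaluate M:
  alumina ceramic: E = 357.4 GPa, ρ = 3850 kg/m³
  bronze: E = 104.0 GPa, ρ = 8850 kg/m³
  beryllium: E = 307.5 GPa, ρ = 1842 kg/m³
  CFRP laminate: E = 98.53 GPa, ρ = 1600 kg/m³
  beryllium: M = 9.52×10⁻³
  CFRP laminate: M = 6.20×10⁻³
  alumina ceramic: M = 4.91×10⁻³
  bronze: M = 1.15×10⁻³
Highest index: beryllium.

beryllium, M = 9.52×10⁻³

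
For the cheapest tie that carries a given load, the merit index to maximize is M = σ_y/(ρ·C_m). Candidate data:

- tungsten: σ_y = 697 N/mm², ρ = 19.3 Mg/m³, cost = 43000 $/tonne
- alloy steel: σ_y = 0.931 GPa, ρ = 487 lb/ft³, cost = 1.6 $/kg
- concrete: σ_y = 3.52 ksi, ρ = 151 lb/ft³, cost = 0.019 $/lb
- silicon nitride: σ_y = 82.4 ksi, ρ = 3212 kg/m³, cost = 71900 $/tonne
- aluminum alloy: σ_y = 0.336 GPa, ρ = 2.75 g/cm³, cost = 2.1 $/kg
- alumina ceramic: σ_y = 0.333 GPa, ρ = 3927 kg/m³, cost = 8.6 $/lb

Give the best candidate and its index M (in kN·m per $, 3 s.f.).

concrete, M = 240 kN·m per $

Putting every candidate on a common basis:
  tungsten: σ_y = 697.0 MPa, ρ = 19300 kg/m³, cost = 43.00 $/kg
  alloy steel: σ_y = 931.0 MPa, ρ = 7801 kg/m³, cost = 1.600 $/kg
  concrete: σ_y = 24.27 MPa, ρ = 2419 kg/m³, cost = 0.04189 $/kg
  silicon nitride: σ_y = 568.1 MPa, ρ = 3212 kg/m³, cost = 71.90 $/kg
  aluminum alloy: σ_y = 336.0 MPa, ρ = 2750 kg/m³, cost = 2.100 $/kg
  alumina ceramic: σ_y = 333.0 MPa, ρ = 3927 kg/m³, cost = 18.96 $/kg
  concrete: M = 240 kN·m per $
  alloy steel: M = 74.6 kN·m per $
  aluminum alloy: M = 58.2 kN·m per $
  alumina ceramic: M = 4.47 kN·m per $
  silicon nitride: M = 2.46 kN·m per $
  tungsten: M = 0.840 kN·m per $
The maximum is for concrete.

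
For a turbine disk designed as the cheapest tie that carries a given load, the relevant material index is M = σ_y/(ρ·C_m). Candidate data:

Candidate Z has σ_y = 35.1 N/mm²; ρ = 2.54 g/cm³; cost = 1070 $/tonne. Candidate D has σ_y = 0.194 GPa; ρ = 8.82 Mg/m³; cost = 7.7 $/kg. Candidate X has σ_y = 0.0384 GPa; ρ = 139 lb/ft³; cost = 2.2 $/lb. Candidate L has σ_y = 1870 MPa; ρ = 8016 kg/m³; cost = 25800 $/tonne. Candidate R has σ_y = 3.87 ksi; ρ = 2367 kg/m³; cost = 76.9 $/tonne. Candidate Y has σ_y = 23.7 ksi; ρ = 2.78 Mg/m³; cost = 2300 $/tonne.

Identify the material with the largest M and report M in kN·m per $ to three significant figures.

candidate R, M = 147 kN·m per $

Normalizing units and computing the index:
  candidate Z: σ_y = 35.10 MPa, ρ = 2540 kg/m³, cost = 1.070 $/kg
  candidate D: σ_y = 194.0 MPa, ρ = 8820 kg/m³, cost = 7.700 $/kg
  candidate X: σ_y = 38.40 MPa, ρ = 2227 kg/m³, cost = 4.850 $/kg
  candidate L: σ_y = 1870 MPa, ρ = 8016 kg/m³, cost = 25.80 $/kg
  candidate R: σ_y = 26.68 MPa, ρ = 2367 kg/m³, cost = 0.07690 $/kg
  candidate Y: σ_y = 163.4 MPa, ρ = 2780 kg/m³, cost = 2.300 $/kg
  candidate R: M = 147 kN·m per $
  candidate Y: M = 25.6 kN·m per $
  candidate Z: M = 12.9 kN·m per $
  candidate L: M = 9.04 kN·m per $
  candidate X: M = 3.56 kN·m per $
  candidate D: M = 2.86 kN·m per $
Highest index: candidate R.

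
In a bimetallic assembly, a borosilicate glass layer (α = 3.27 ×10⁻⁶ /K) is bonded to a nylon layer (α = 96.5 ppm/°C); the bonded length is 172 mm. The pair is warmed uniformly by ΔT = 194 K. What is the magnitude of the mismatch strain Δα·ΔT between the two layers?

0.0181

Δα = |3.27 − 96.5|×10⁻⁶/K = 93.2×10⁻⁶/K.
Mismatch strain = Δα·ΔT = 93.2×10⁻⁶ × 194.0 = 0.0181.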